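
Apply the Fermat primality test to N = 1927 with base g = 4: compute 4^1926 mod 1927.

1390

4^1 ≡ 4 (mod 1927)
4^2 ≡ 4^2 = 16 ≡ 16 (mod 1927)
4^4 ≡ 16^2 = 256 ≡ 256 (mod 1927)
4^8 ≡ 256^2 = 65536 ≡ 18 (mod 1927)
4^16 ≡ 18^2 = 324 ≡ 324 (mod 1927)
4^32 ≡ 324^2 = 104976 ≡ 918 (mod 1927)
4^64 ≡ 918^2 = 842724 ≡ 625 (mod 1927)
4^128 ≡ 625^2 = 390625 ≡ 1371 (mod 1927)
4^256 ≡ 1371^2 = 1879641 ≡ 816 (mod 1927)
4^512 ≡ 816^2 = 665856 ≡ 1041 (mod 1927)
4^1024 ≡ 1041^2 = 1083681 ≡ 707 (mod 1927)
1926 = 1024 + 512 + 256 + 128 + 4 + 2 in binary powers of 2.
So 4^1926 ≡ 707 · 1041 · 816 · 1371 · 256 · 16 ≡ 1390 (mod 1927).
Since 1390 ≠ 1, base 4 is a Fermat witness: 1927 is composite.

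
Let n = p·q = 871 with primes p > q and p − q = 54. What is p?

67

Since p = q + 54, we have 871 = q(q + 54), so q² + 54q − 871 = 0.
Discriminant: 54² + 4·871 = 2916 + 3484 = 6400; √6400 = 80.
q = (−54 + 80)/2 = 13, and p = q + 54 = 67.
Check: 13 · 67 = 871.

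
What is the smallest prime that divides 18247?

71

18247 is odd.
Digit sum 22, not divisible by 3.
Ends in 7: not divisible by 5.
7: 18247 = 7·2606 + 5
11: 18247 = 11·1658 + 9
13: 18247 = 13·1403 + 8
17: 18247 = 17·1073 + 6
19: 18247 = 19·960 + 7
23: 18247 = 23·793 + 8
29: 18247 = 29·629 + 6
31: 18247 = 31·588 + 19
37: 18247 = 37·493 + 6
41: 18247 = 41·445 + 2
43: 18247 = 43·424 + 15
47: 18247 = 47·388 + 11
53: 18247 = 53·344 + 15
59: 18247 = 59·309 + 16
61: 18247 = 61·299 + 8
67: 18247 = 67·272 + 23
71: 18247 = 71·257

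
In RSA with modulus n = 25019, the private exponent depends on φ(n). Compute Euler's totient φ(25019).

24696

Factor: 25019 = 127 · 197.
φ(25019) = (127−1) · (197−1) = 126 · 196 = 24696.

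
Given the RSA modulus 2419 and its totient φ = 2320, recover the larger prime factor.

φ(n) = (p−1)(q−1) = n − (p+q) + 1, so p + q = 2419 − 2320 + 1 = 100.
p and q are the roots of t² − 100t + 2419 = 0.
Discriminant: 100² − 4·2419 = 10000 − 9676 = 324; √324 = 18.
q = (100 − 18)/2 = 41, p = (100 + 18)/2 = 59.
Check: 41 · 59 = 2419.

59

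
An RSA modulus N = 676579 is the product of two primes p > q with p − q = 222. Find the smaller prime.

Since p = q + 222, we have 676579 = q(q + 222), so q² + 222q − 676579 = 0.
Discriminant: 222² + 4·676579 = 49284 + 2706316 = 2755600; √2755600 = 1660.
q = (−222 + 1660)/2 = 719, and p = q + 222 = 941.
Check: 719 · 941 = 676579.

719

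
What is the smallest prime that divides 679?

679 is odd.
Digit sum 22, not divisible by 3.
Ends in 9: not divisible by 5.
7: 679 = 7·97

7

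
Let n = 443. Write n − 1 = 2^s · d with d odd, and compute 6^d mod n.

442

443 − 1 = 442 = 2^1 · 221, so d = 221.
6^1 ≡ 6 (mod 443)
6^2 ≡ 6^2 = 36 ≡ 36 (mod 443)
6^4 ≡ 36^2 = 1296 ≡ 410 (mod 443)
6^8 ≡ 410^2 = 168100 ≡ 203 (mod 443)
6^16 ≡ 203^2 = 41209 ≡ 10 (mod 443)
6^32 ≡ 10^2 = 100 ≡ 100 (mod 443)
6^64 ≡ 100^2 = 10000 ≡ 254 (mod 443)
6^128 ≡ 254^2 = 64516 ≡ 281 (mod 443)
221 = 128 + 64 + 16 + 8 + 4 + 1 in binary powers of 2.
So 6^221 ≡ 281 · 254 · 10 · 203 · 410 · 6 ≡ 442 (mod 443).
Since 6^d ≡ 442 (mod 443), base 6 does not prove 443 composite.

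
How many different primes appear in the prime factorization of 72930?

72930 = 2 · 36465
36465 = 3 · 12155
12155 = 5 · 2431
2431 = 11 · 221
221 = 13 · 17
72930 = 2 · 3 · 5 · 11 · 13 · 17, which has 6 distinct prime factors.

6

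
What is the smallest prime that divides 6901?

6901 is odd.
Digit sum 16, not divisible by 3.
Ends in 1: not divisible by 5.
7: 6901 = 7·985 + 6
11: 6901 = 11·627 + 4
13: 6901 = 13·530 + 11
17: 6901 = 17·405 + 16
19: 6901 = 19·363 + 4
23: 6901 = 23·300 + 1
29: 6901 = 29·237 + 28
31: 6901 = 31·222 + 19
37: 6901 = 37·186 + 19
41: 6901 = 41·168 + 13
43: 6901 = 43·160 + 21
47: 6901 = 47·146 + 39
53: 6901 = 53·130 + 11
59: 6901 = 59·116 + 57
61: 6901 = 61·113 + 8
67: 6901 = 67·103

67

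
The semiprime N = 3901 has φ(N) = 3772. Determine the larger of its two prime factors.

φ(n) = (p−1)(q−1) = n − (p+q) + 1, so p + q = 3901 − 3772 + 1 = 130.
p and q are the roots of t² − 130t + 3901 = 0.
Discriminant: 130² − 4·3901 = 16900 − 15604 = 1296; √1296 = 36.
q = (130 − 36)/2 = 47, p = (130 + 36)/2 = 83.
Check: 47 · 83 = 3901.

83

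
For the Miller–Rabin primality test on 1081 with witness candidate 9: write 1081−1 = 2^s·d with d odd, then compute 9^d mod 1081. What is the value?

660

1081 − 1 = 1080 = 2^3 · 135, so d = 135.
9^1 ≡ 9 (mod 1081)
9^2 ≡ 9^2 = 81 ≡ 81 (mod 1081)
9^4 ≡ 81^2 = 6561 ≡ 75 (mod 1081)
9^8 ≡ 75^2 = 5625 ≡ 220 (mod 1081)
9^16 ≡ 220^2 = 48400 ≡ 836 (mod 1081)
9^32 ≡ 836^2 = 698896 ≡ 570 (mod 1081)
9^64 ≡ 570^2 = 324900 ≡ 600 (mod 1081)
9^128 ≡ 600^2 = 360000 ≡ 27 (mod 1081)
135 = 128 + 4 + 2 + 1 in binary powers of 2.
So 9^135 ≡ 27 · 75 · 81 · 9 ≡ 660 (mod 1081).
Squaring chain: 660 → 1038 → 768; never reaches −1, so base 9 is a Miller–Rabin witness that 1081 is composite.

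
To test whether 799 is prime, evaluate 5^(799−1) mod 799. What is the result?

440

5^1 ≡ 5 (mod 799)
5^2 ≡ 5^2 = 25 ≡ 25 (mod 799)
5^4 ≡ 25^2 = 625 ≡ 625 (mod 799)
5^8 ≡ 625^2 = 390625 ≡ 713 (mod 799)
5^16 ≡ 713^2 = 508369 ≡ 205 (mod 799)
5^32 ≡ 205^2 = 42025 ≡ 477 (mod 799)
5^64 ≡ 477^2 = 227529 ≡ 613 (mod 799)
5^128 ≡ 613^2 = 375769 ≡ 239 (mod 799)
5^256 ≡ 239^2 = 57121 ≡ 392 (mod 799)
5^512 ≡ 392^2 = 153664 ≡ 256 (mod 799)
798 = 512 + 256 + 16 + 8 + 4 + 2 in binary powers of 2.
So 5^798 ≡ 256 · 392 · 205 · 713 · 625 · 25 ≡ 440 (mod 799).
Since 440 ≠ 1, base 5 is a Fermat witness: 799 is composite.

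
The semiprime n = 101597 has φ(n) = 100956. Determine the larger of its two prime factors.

φ(n) = (p−1)(q−1) = n − (p+q) + 1, so p + q = 101597 − 100956 + 1 = 642.
p and q are the roots of t² − 642t + 101597 = 0.
Discriminant: 642² − 4·101597 = 412164 − 406388 = 5776; √5776 = 76.
q = (642 − 76)/2 = 283, p = (642 + 76)/2 = 359.
Check: 283 · 359 = 101597.

359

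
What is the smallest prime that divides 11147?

71

11147 is odd.
Digit sum 14, not divisible by 3.
Ends in 7: not divisible by 5.
7: 11147 = 7·1592 + 3
11: 11147 = 11·1013 + 4
13: 11147 = 13·857 + 6
17: 11147 = 17·655 + 12
19: 11147 = 19·586 + 13
23: 11147 = 23·484 + 15
29: 11147 = 29·384 + 11
31: 11147 = 31·359 + 18
37: 11147 = 37·301 + 10
41: 11147 = 41·271 + 36
43: 11147 = 43·259 + 10
47: 11147 = 47·237 + 8
53: 11147 = 53·210 + 17
59: 11147 = 59·188 + 55
61: 11147 = 61·182 + 45
67: 11147 = 67·166 + 25
71: 11147 = 71·157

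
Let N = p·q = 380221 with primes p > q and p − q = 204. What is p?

727

Since p = q + 204, we have 380221 = q(q + 204), so q² + 204q − 380221 = 0.
Discriminant: 204² + 4·380221 = 41616 + 1520884 = 1562500; √1562500 = 1250.
q = (−204 + 1250)/2 = 523, and p = q + 204 = 727.
Check: 523 · 727 = 380221.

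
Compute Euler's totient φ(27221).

Factor: 27221 = 163 · 167.
φ(27221) = (163−1) · (167−1) = 162 · 166 = 26892.

26892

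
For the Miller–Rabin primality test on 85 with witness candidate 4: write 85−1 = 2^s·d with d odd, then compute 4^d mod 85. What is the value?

4

85 − 1 = 84 = 2^2 · 21, so d = 21.
4^1 ≡ 4 (mod 85)
4^2 ≡ 4^2 = 16 ≡ 16 (mod 85)
4^4 ≡ 16^2 = 256 ≡ 1 (mod 85)
4^8 ≡ 1^2 = 1 ≡ 1 (mod 85)
4^16 ≡ 1^2 = 1 ≡ 1 (mod 85)
21 = 16 + 4 + 1 in binary powers of 2.
So 4^21 ≡ 1 · 1 · 4 ≡ 4 (mod 85).
Squaring chain: 4 → 16; never reaches −1, so base 4 is a Miller–Rabin witness that 85 is composite.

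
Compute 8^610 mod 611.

8^1 ≡ 8 (mod 611)
8^2 ≡ 8^2 = 64 ≡ 64 (mod 611)
8^4 ≡ 64^2 = 4096 ≡ 430 (mod 611)
8^8 ≡ 430^2 = 184900 ≡ 378 (mod 611)
8^16 ≡ 378^2 = 142884 ≡ 521 (mod 611)
8^32 ≡ 521^2 = 271441 ≡ 157 (mod 611)
8^64 ≡ 157^2 = 24649 ≡ 209 (mod 611)
8^128 ≡ 209^2 = 43681 ≡ 300 (mod 611)
8^256 ≡ 300^2 = 90000 ≡ 183 (mod 611)
8^512 ≡ 183^2 = 33489 ≡ 495 (mod 611)
610 = 512 + 64 + 32 + 2 in binary powers of 2.
So 8^610 ≡ 495 · 209 · 157 · 64 ≡ 155 (mod 611).
Since 155 ≠ 1, base 8 is a Fermat witness: 611 is composite.

155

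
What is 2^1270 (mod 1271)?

2^1 ≡ 2 (mod 1271)
2^2 ≡ 2^2 = 4 ≡ 4 (mod 1271)
2^4 ≡ 4^2 = 16 ≡ 16 (mod 1271)
2^8 ≡ 16^2 = 256 ≡ 256 (mod 1271)
2^16 ≡ 256^2 = 65536 ≡ 715 (mod 1271)
2^32 ≡ 715^2 = 511225 ≡ 283 (mod 1271)
2^64 ≡ 283^2 = 80089 ≡ 16 (mod 1271)
2^128 ≡ 16^2 = 256 ≡ 256 (mod 1271)
2^256 ≡ 256^2 = 65536 ≡ 715 (mod 1271)
2^512 ≡ 715^2 = 511225 ≡ 283 (mod 1271)
2^1024 ≡ 283^2 = 80089 ≡ 16 (mod 1271)
1270 = 1024 + 128 + 64 + 32 + 16 + 4 + 2 in binary powers of 2.
So 2^1270 ≡ 16 · 256 · 16 · 283 · 715 · 16 · 4 ≡ 1024 (mod 1271).
Since 1024 ≠ 1, base 2 is a Fermat witness: 1271 is composite.

1024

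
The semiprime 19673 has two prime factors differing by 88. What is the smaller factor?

103

Since p = q + 88, we have 19673 = q(q + 88), so q² + 88q − 19673 = 0.
Discriminant: 88² + 4·19673 = 7744 + 78692 = 86436; √86436 = 294.
q = (−88 + 294)/2 = 103, and p = q + 88 = 191.
Check: 103 · 191 = 19673.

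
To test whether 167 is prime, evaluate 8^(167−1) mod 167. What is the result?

1

8^1 ≡ 8 (mod 167)
8^2 ≡ 8^2 = 64 ≡ 64 (mod 167)
8^4 ≡ 64^2 = 4096 ≡ 88 (mod 167)
8^8 ≡ 88^2 = 7744 ≡ 62 (mod 167)
8^16 ≡ 62^2 = 3844 ≡ 3 (mod 167)
8^32 ≡ 3^2 = 9 ≡ 9 (mod 167)
8^64 ≡ 9^2 = 81 ≡ 81 (mod 167)
8^128 ≡ 81^2 = 6561 ≡ 48 (mod 167)
166 = 128 + 32 + 4 + 2 in binary powers of 2.
So 8^166 ≡ 48 · 9 · 88 · 64 ≡ 1 (mod 167).
Since the result is 1, base 8 gives no evidence that 167 is composite.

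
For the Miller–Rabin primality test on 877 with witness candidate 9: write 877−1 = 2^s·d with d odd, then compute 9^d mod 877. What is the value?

1

877 − 1 = 876 = 2^2 · 219, so d = 219.
9^1 ≡ 9 (mod 877)
9^2 ≡ 9^2 = 81 ≡ 81 (mod 877)
9^4 ≡ 81^2 = 6561 ≡ 422 (mod 877)
9^8 ≡ 422^2 = 178084 ≡ 53 (mod 877)
9^16 ≡ 53^2 = 2809 ≡ 178 (mod 877)
9^32 ≡ 178^2 = 31684 ≡ 112 (mod 877)
9^64 ≡ 112^2 = 12544 ≡ 266 (mod 877)
9^128 ≡ 266^2 = 70756 ≡ 596 (mod 877)
219 = 128 + 64 + 16 + 8 + 2 + 1 in binary powers of 2.
So 9^219 ≡ 596 · 266 · 178 · 53 · 81 · 9 ≡ 1 (mod 877).
Since 9^d ≡ 1 (mod 877), base 9 does not prove 877 composite.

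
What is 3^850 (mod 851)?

303

3^1 ≡ 3 (mod 851)
3^2 ≡ 3^2 = 9 ≡ 9 (mod 851)
3^4 ≡ 9^2 = 81 ≡ 81 (mod 851)
3^8 ≡ 81^2 = 6561 ≡ 604 (mod 851)
3^16 ≡ 604^2 = 364816 ≡ 588 (mod 851)
3^32 ≡ 588^2 = 345744 ≡ 238 (mod 851)
3^64 ≡ 238^2 = 56644 ≡ 478 (mod 851)
3^128 ≡ 478^2 = 228484 ≡ 416 (mod 851)
3^256 ≡ 416^2 = 173056 ≡ 303 (mod 851)
3^512 ≡ 303^2 = 91809 ≡ 752 (mod 851)
850 = 512 + 256 + 64 + 16 + 2 in binary powers of 2.
So 3^850 ≡ 752 · 303 · 478 · 588 · 9 ≡ 303 (mod 851).
Since 303 ≠ 1, base 3 is a Fermat witness: 851 is composite.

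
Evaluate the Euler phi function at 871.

Factor: 871 = 13 · 67.
φ(871) = (13−1) · (67−1) = 12 · 66 = 792.

792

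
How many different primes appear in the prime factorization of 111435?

5

111435 = 3 · 37145
37145 = 5 · 7429
7429 = 17 · 437
437 = 19 · 23
111435 = 3 · 5 · 17 · 19 · 23, which has 5 distinct prime factors.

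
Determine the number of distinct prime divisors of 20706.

5

20706 = 2 · 10353
10353 = 3 · 3451
3451 = 7 · 493
493 = 17 · 29
20706 = 2 · 3 · 7 · 17 · 29, which has 5 distinct prime factors.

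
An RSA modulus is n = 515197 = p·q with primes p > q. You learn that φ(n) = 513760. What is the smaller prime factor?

677

φ(n) = (p−1)(q−1) = n − (p+q) + 1, so p + q = 515197 − 513760 + 1 = 1438.
p and q are the roots of t² − 1438t + 515197 = 0.
Discriminant: 1438² − 4·515197 = 2067844 − 2060788 = 7056; √7056 = 84.
q = (1438 − 84)/2 = 677, p = (1438 + 84)/2 = 761.
Check: 677 · 761 = 515197.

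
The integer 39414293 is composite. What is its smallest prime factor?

39414293 is odd.
Digit sum 35, not divisible by 3.
Ends in 3: not divisible by 5.
7: 39414293 = 7·5630613 + 2
11: 39414293 = 11·3583117 + 6
13: 39414293 = 13·3031868 + 9
17: 39414293 = 17·2318487 + 14
19: 39414293 = 19·2074436 + 9
23: 39414293 = 23·1713664 + 21
29: 39414293 = 29·1359113 + 16
31: 39414293 = 31·1271428 + 25
37: 39414293 = 37·1065251 + 6
41: 39414293 = 41·961324 + 9
43: 39414293 = 43·916611 + 20
47: 39414293 = 47·838601 + 46
53: 39414293 = 53·743665 + 48
59: 39414293 = 59·668038 + 51
61: 39414293 = 61·646135 + 58
67: 39414293 = 67·588273 + 2
71: 39414293 = 71·555130 + 63
73: 39414293 = 73·539921 + 60
79: 39414293 = 79·498915 + 8
83: 39414293 = 83·474871

83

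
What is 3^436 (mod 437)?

3^1 ≡ 3 (mod 437)
3^2 ≡ 3^2 = 9 ≡ 9 (mod 437)
3^4 ≡ 9^2 = 81 ≡ 81 (mod 437)
3^8 ≡ 81^2 = 6561 ≡ 6 (mod 437)
3^16 ≡ 6^2 = 36 ≡ 36 (mod 437)
3^32 ≡ 36^2 = 1296 ≡ 422 (mod 437)
3^64 ≡ 422^2 = 178084 ≡ 225 (mod 437)
3^128 ≡ 225^2 = 50625 ≡ 370 (mod 437)
3^256 ≡ 370^2 = 136900 ≡ 119 (mod 437)
436 = 256 + 128 + 32 + 16 + 4 in binary powers of 2.
So 3^436 ≡ 119 · 370 · 422 · 36 · 81 ≡ 347 (mod 437).
Since 347 ≠ 1, base 3 is a Fermat witness: 437 is composite.

347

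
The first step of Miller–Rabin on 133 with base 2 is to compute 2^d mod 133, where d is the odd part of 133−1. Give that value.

50

133 − 1 = 132 = 2^2 · 33, so d = 33.
2^1 ≡ 2 (mod 133)
2^2 ≡ 2^2 = 4 ≡ 4 (mod 133)
2^4 ≡ 4^2 = 16 ≡ 16 (mod 133)
2^8 ≡ 16^2 = 256 ≡ 123 (mod 133)
2^16 ≡ 123^2 = 15129 ≡ 100 (mod 133)
2^32 ≡ 100^2 = 10000 ≡ 25 (mod 133)
33 = 32 + 1 in binary powers of 2.
So 2^33 ≡ 25 · 2 ≡ 50 (mod 133).
Squaring chain: 50 → 106; never reaches −1, so base 2 is a Miller–Rabin witness that 133 is composite.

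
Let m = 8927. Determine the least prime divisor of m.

79

8927 is odd.
Digit sum 26, not divisible by 3.
Ends in 7: not divisible by 5.
7: 8927 = 7·1275 + 2
11: 8927 = 11·811 + 6
13: 8927 = 13·686 + 9
17: 8927 = 17·525 + 2
19: 8927 = 19·469 + 16
23: 8927 = 23·388 + 3
29: 8927 = 29·307 + 24
31: 8927 = 31·287 + 30
37: 8927 = 37·241 + 10
41: 8927 = 41·217 + 30
43: 8927 = 43·207 + 26
47: 8927 = 47·189 + 44
53: 8927 = 53·168 + 23
59: 8927 = 59·151 + 18
61: 8927 = 61·146 + 21
67: 8927 = 67·133 + 16
71: 8927 = 71·125 + 52
73: 8927 = 73·122 + 21
79: 8927 = 79·113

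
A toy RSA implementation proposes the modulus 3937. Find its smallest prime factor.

3937 is odd.
Digit sum 22, not divisible by 3.
Ends in 7: not divisible by 5.
7: 3937 = 7·562 + 3
11: 3937 = 11·357 + 10
13: 3937 = 13·302 + 11
17: 3937 = 17·231 + 10
19: 3937 = 19·207 + 4
23: 3937 = 23·171 + 4
29: 3937 = 29·135 + 22
31: 3937 = 31·127

31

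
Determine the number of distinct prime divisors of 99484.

99484 = 2^2 · 24871
24871 = 7 · 3553
3553 = 11 · 323
323 = 17 · 19
99484 = 2^2 · 7 · 11 · 17 · 19, which has 5 distinct prime factors.

5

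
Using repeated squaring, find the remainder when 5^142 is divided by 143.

5^1 ≡ 5 (mod 143)
5^2 ≡ 5^2 = 25 ≡ 25 (mod 143)
5^4 ≡ 25^2 = 625 ≡ 53 (mod 143)
5^8 ≡ 53^2 = 2809 ≡ 92 (mod 143)
5^16 ≡ 92^2 = 8464 ≡ 27 (mod 143)
5^32 ≡ 27^2 = 729 ≡ 14 (mod 143)
5^64 ≡ 14^2 = 196 ≡ 53 (mod 143)
5^128 ≡ 53^2 = 2809 ≡ 92 (mod 143)
142 = 128 + 8 + 4 + 2 in binary powers of 2.
So 5^142 ≡ 92 · 92 · 53 · 25 ≡ 25 (mod 143).
Since 25 ≠ 1, base 5 is a Fermat witness: 143 is composite.

25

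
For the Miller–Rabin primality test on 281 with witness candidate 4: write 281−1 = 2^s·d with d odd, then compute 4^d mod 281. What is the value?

1

281 − 1 = 280 = 2^3 · 35, so d = 35.
4^1 ≡ 4 (mod 281)
4^2 ≡ 4^2 = 16 ≡ 16 (mod 281)
4^4 ≡ 16^2 = 256 ≡ 256 (mod 281)
4^8 ≡ 256^2 = 65536 ≡ 63 (mod 281)
4^16 ≡ 63^2 = 3969 ≡ 35 (mod 281)
4^32 ≡ 35^2 = 1225 ≡ 101 (mod 281)
35 = 32 + 2 + 1 in binary powers of 2.
So 4^35 ≡ 101 · 16 · 4 ≡ 1 (mod 281).
Since 4^d ≡ 1 (mod 281), base 4 does not prove 281 composite.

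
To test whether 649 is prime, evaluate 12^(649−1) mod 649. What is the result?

133

12^1 ≡ 12 (mod 649)
12^2 ≡ 12^2 = 144 ≡ 144 (mod 649)
12^4 ≡ 144^2 = 20736 ≡ 617 (mod 649)
12^8 ≡ 617^2 = 380689 ≡ 375 (mod 649)
12^16 ≡ 375^2 = 140625 ≡ 441 (mod 649)
12^32 ≡ 441^2 = 194481 ≡ 430 (mod 649)
12^64 ≡ 430^2 = 184900 ≡ 584 (mod 649)
12^128 ≡ 584^2 = 341056 ≡ 331 (mod 649)
12^256 ≡ 331^2 = 109561 ≡ 529 (mod 649)
12^512 ≡ 529^2 = 279841 ≡ 122 (mod 649)
648 = 512 + 128 + 8 in binary powers of 2.
So 12^648 ≡ 122 · 331 · 375 ≡ 133 (mod 649).
Since 133 ≠ 1, base 12 is a Fermat witness: 649 is composite.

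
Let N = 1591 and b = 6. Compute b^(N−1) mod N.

6^1 ≡ 6 (mod 1591)
6^2 ≡ 6^2 = 36 ≡ 36 (mod 1591)
6^4 ≡ 36^2 = 1296 ≡ 1296 (mod 1591)
6^8 ≡ 1296^2 = 1679616 ≡ 1111 (mod 1591)
6^16 ≡ 1111^2 = 1234321 ≡ 1296 (mod 1591)
6^32 ≡ 1296^2 = 1679616 ≡ 1111 (mod 1591)
6^64 ≡ 1111^2 = 1234321 ≡ 1296 (mod 1591)
6^128 ≡ 1296^2 = 1679616 ≡ 1111 (mod 1591)
6^256 ≡ 1111^2 = 1234321 ≡ 1296 (mod 1591)
6^512 ≡ 1296^2 = 1679616 ≡ 1111 (mod 1591)
6^1024 ≡ 1111^2 = 1234321 ≡ 1296 (mod 1591)
1590 = 1024 + 512 + 32 + 16 + 4 + 2 in binary powers of 2.
So 6^1590 ≡ 1296 · 1111 · 1111 · 1296 · 1296 · 36 ≡ 517 (mod 1591).
Since 517 ≠ 1, base 6 is a Fermat witness: 1591 is composite.

517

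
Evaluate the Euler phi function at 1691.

1584

Factor: 1691 = 19 · 89.
φ(1691) = (19−1) · (89−1) = 18 · 88 = 1584.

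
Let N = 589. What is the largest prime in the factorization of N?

31

589 = 19 · 31
31 is prime.
So 589 = 19 · 31; the largest prime factor is 31.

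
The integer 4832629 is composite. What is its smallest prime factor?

41

4832629 is odd.
Digit sum 34, not divisible by 3.
Ends in 9: not divisible by 5.
7: 4832629 = 7·690375 + 4
11: 4832629 = 11·439329 + 10
13: 4832629 = 13·371740 + 9
17: 4832629 = 17·284272 + 5
19: 4832629 = 19·254348 + 17
23: 4832629 = 23·210114 + 7
29: 4832629 = 29·166642 + 11
31: 4832629 = 31·155891 + 8
37: 4832629 = 37·130611 + 22
41: 4832629 = 41·117869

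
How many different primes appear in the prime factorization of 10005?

4

10005 = 3 · 3335
3335 = 5 · 667
667 = 23 · 29
10005 = 3 · 5 · 23 · 29, which has 4 distinct prime factors.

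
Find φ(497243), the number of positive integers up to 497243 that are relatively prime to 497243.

475200

Factor: 497243 = 37 · 89 · 151.
φ(497243) = (37−1) · (89−1) · (151−1) = 36 · 88 · 150 = 475200.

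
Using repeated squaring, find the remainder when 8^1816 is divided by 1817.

8^1 ≡ 8 (mod 1817)
8^2 ≡ 8^2 = 64 ≡ 64 (mod 1817)
8^4 ≡ 64^2 = 4096 ≡ 462 (mod 1817)
8^8 ≡ 462^2 = 213444 ≡ 855 (mod 1817)
8^16 ≡ 855^2 = 731025 ≡ 591 (mod 1817)
8^32 ≡ 591^2 = 349281 ≡ 417 (mod 1817)
8^64 ≡ 417^2 = 173889 ≡ 1274 (mod 1817)
8^128 ≡ 1274^2 = 1623076 ≡ 495 (mod 1817)
8^256 ≡ 495^2 = 245025 ≡ 1547 (mod 1817)
8^512 ≡ 1547^2 = 2393209 ≡ 220 (mod 1817)
8^1024 ≡ 220^2 = 48400 ≡ 1158 (mod 1817)
1816 = 1024 + 512 + 256 + 16 + 8 in binary powers of 2.
So 8^1816 ≡ 1158 · 220 · 1547 · 591 · 855 ≡ 836 (mod 1817).
Since 836 ≠ 1, base 8 is a Fermat witness: 1817 is composite.

836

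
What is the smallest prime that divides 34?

34 is even: 2 divides it.

2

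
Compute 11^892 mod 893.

410

11^1 ≡ 11 (mod 893)
11^2 ≡ 11^2 = 121 ≡ 121 (mod 893)
11^4 ≡ 121^2 = 14641 ≡ 353 (mod 893)
11^8 ≡ 353^2 = 124609 ≡ 482 (mod 893)
11^16 ≡ 482^2 = 232324 ≡ 144 (mod 893)
11^32 ≡ 144^2 = 20736 ≡ 197 (mod 893)
11^64 ≡ 197^2 = 38809 ≡ 410 (mod 893)
11^128 ≡ 410^2 = 168100 ≡ 216 (mod 893)
11^256 ≡ 216^2 = 46656 ≡ 220 (mod 893)
11^512 ≡ 220^2 = 48400 ≡ 178 (mod 893)
892 = 512 + 256 + 64 + 32 + 16 + 8 + 4 in binary powers of 2.
So 11^892 ≡ 178 · 220 · 410 · 197 · 144 · 482 · 353 ≡ 410 (mod 893).
Since 410 ≠ 1, base 11 is a Fermat witness: 893 is composite.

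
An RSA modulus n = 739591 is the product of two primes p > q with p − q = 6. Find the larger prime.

Since p = q + 6, we have 739591 = q(q + 6), so q² + 6q − 739591 = 0.
Discriminant: 6² + 4·739591 = 36 + 2958364 = 2958400; √2958400 = 1720.
q = (−6 + 1720)/2 = 857, and p = q + 6 = 863.
Check: 857 · 863 = 739591.

863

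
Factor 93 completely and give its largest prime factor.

93 = 3 · 31
31 is prime.
So 93 = 3 · 31; the largest prime factor is 31.

31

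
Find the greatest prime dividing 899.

31

899 = 29 · 31
31 is prime.
So 899 = 29 · 31; the largest prime factor is 31.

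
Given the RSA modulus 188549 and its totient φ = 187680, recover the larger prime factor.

φ(n) = (p−1)(q−1) = n − (p+q) + 1, so p + q = 188549 − 187680 + 1 = 870.
p and q are the roots of t² − 870t + 188549 = 0.
Discriminant: 870² − 4·188549 = 756900 − 754196 = 2704; √2704 = 52.
q = (870 − 52)/2 = 409, p = (870 + 52)/2 = 461.
Check: 409 · 461 = 188549.

461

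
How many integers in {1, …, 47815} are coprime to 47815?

37440

Factor: 47815 = 5 · 73 · 131.
φ(47815) = (5−1) · (73−1) · (131−1) = 4 · 72 · 130 = 37440.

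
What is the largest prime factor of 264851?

264851 = 59 · 4489
4489 = 67 · 67
67 = 67 · 1
So 264851 = 59 · 67^2; the largest prime factor is 67.

67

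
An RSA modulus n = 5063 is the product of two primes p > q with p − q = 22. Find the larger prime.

Since p = q + 22, we have 5063 = q(q + 22), so q² + 22q − 5063 = 0.
Discriminant: 22² + 4·5063 = 484 + 20252 = 20736; √20736 = 144.
q = (−22 + 144)/2 = 61, and p = q + 22 = 83.
Check: 61 · 83 = 5063.

83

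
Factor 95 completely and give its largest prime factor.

19

95 = 5 · 19
19 is prime.
So 95 = 5 · 19; the largest prime factor is 19.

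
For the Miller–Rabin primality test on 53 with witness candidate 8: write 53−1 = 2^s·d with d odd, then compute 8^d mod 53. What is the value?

53 − 1 = 52 = 2^2 · 13, so d = 13.
8^1 ≡ 8 (mod 53)
8^2 ≡ 8^2 = 64 ≡ 11 (mod 53)
8^4 ≡ 11^2 = 121 ≡ 15 (mod 53)
8^8 ≡ 15^2 = 225 ≡ 13 (mod 53)
13 = 8 + 4 + 1 in binary powers of 2.
So 8^13 ≡ 13 · 15 · 8 ≡ 23 (mod 53).
Squaring chain: 23 → 52; reaches −1, so base 8 does not prove 53 composite.

23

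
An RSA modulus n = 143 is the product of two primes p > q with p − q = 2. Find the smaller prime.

Since p = q + 2, we have 143 = q(q + 2), so q² + 2q − 143 = 0.
Discriminant: 2² + 4·143 = 4 + 572 = 576; √576 = 24.
q = (−2 + 24)/2 = 11, and p = q + 2 = 13.
Check: 11 · 13 = 143.

11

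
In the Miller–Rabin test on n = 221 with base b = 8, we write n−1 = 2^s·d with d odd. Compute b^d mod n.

221 − 1 = 220 = 2^2 · 55, so d = 55.
8^1 ≡ 8 (mod 221)
8^2 ≡ 8^2 = 64 ≡ 64 (mod 221)
8^4 ≡ 64^2 = 4096 ≡ 118 (mod 221)
8^8 ≡ 118^2 = 13924 ≡ 1 (mod 221)
8^16 ≡ 1^2 = 1 ≡ 1 (mod 221)
8^32 ≡ 1^2 = 1 ≡ 1 (mod 221)
55 = 32 + 16 + 4 + 2 + 1 in binary powers of 2.
So 8^55 ≡ 1 · 1 · 118 · 64 · 8 ≡ 83 (mod 221).
Squaring chain: 83 → 38; never reaches −1, so base 8 is a Miller–Rabin witness that 221 is composite.

83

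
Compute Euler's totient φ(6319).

Factor: 6319 = 71 · 89.
φ(6319) = (71−1) · (89−1) = 70 · 88 = 6160.

6160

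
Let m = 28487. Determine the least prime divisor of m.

28487 is odd.
Digit sum 29, not divisible by 3.
Ends in 7: not divisible by 5.
7: 28487 = 7·4069 + 4
11: 28487 = 11·2589 + 8
13: 28487 = 13·2191 + 4
17: 28487 = 17·1675 + 12
19: 28487 = 19·1499 + 6
23: 28487 = 23·1238 + 13
29: 28487 = 29·982 + 9
31: 28487 = 31·918 + 29
37: 28487 = 37·769 + 34
41: 28487 = 41·694 + 33
43: 28487 = 43·662 + 21
47: 28487 = 47·606 + 5
53: 28487 = 53·537 + 26
59: 28487 = 59·482 + 49
61: 28487 = 61·467

61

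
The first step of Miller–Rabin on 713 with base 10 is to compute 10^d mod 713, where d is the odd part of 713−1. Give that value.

493

713 − 1 = 712 = 2^3 · 89, so d = 89.
10^1 ≡ 10 (mod 713)
10^2 ≡ 10^2 = 100 ≡ 100 (mod 713)
10^4 ≡ 100^2 = 10000 ≡ 18 (mod 713)
10^8 ≡ 18^2 = 324 ≡ 324 (mod 713)
10^16 ≡ 324^2 = 104976 ≡ 165 (mod 713)
10^32 ≡ 165^2 = 27225 ≡ 131 (mod 713)
10^64 ≡ 131^2 = 17161 ≡ 49 (mod 713)
89 = 64 + 16 + 8 + 1 in binary powers of 2.
So 10^89 ≡ 49 · 165 · 324 · 10 ≡ 493 (mod 713).
Squaring chain: 493 → 629 → 639; never reaches −1, so base 10 is a Miller–Rabin witness that 713 is composite.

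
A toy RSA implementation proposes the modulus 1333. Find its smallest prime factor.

31

1333 is odd.
Digit sum 10, not divisible by 3.
Ends in 3: not divisible by 5.
7: 1333 = 7·190 + 3
11: 1333 = 11·121 + 2
13: 1333 = 13·102 + 7
17: 1333 = 17·78 + 7
19: 1333 = 19·70 + 3
23: 1333 = 23·57 + 22
29: 1333 = 29·45 + 28
31: 1333 = 31·43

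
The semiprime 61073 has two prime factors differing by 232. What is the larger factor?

389

Since p = q + 232, we have 61073 = q(q + 232), so q² + 232q − 61073 = 0.
Discriminant: 232² + 4·61073 = 53824 + 244292 = 298116; √298116 = 546.
q = (−232 + 546)/2 = 157, and p = q + 232 = 389.
Check: 157 · 389 = 61073.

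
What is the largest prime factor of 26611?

26611 = 13 · 2047
2047 = 23 · 89
89 is prime.
So 26611 = 13 · 23 · 89; the largest prime factor is 89.

89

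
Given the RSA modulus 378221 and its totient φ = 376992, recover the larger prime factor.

φ(n) = (p−1)(q−1) = n − (p+q) + 1, so p + q = 378221 − 376992 + 1 = 1230.
p and q are the roots of t² − 1230t + 378221 = 0.
Discriminant: 1230² − 4·378221 = 1512900 − 1512884 = 16; √16 = 4.
q = (1230 − 4)/2 = 613, p = (1230 + 4)/2 = 617.
Check: 613 · 617 = 378221.

617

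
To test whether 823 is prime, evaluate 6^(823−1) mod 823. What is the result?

1

6^1 ≡ 6 (mod 823)
6^2 ≡ 6^2 = 36 ≡ 36 (mod 823)
6^4 ≡ 36^2 = 1296 ≡ 473 (mod 823)
6^8 ≡ 473^2 = 223729 ≡ 696 (mod 823)
6^16 ≡ 696^2 = 484416 ≡ 492 (mod 823)
6^32 ≡ 492^2 = 242064 ≡ 102 (mod 823)
6^64 ≡ 102^2 = 10404 ≡ 528 (mod 823)
6^128 ≡ 528^2 = 278784 ≡ 610 (mod 823)
6^256 ≡ 610^2 = 372100 ≡ 104 (mod 823)
6^512 ≡ 104^2 = 10816 ≡ 117 (mod 823)
822 = 512 + 256 + 32 + 16 + 4 + 2 in binary powers of 2.
So 6^822 ≡ 117 · 104 · 102 · 492 · 473 · 36 ≡ 1 (mod 823).
Since the result is 1, base 6 gives no evidence that 823 is composite.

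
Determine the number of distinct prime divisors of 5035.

5035 = 5 · 1007
1007 = 19 · 53
5035 = 5 · 19 · 53, which has 3 distinct prime factors.

3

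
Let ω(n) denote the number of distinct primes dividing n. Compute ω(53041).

3

53041 = 29 · 1829
1829 = 31 · 59
53041 = 29 · 31 · 59, which has 3 distinct prime factors.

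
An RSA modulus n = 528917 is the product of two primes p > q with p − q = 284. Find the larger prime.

Since p = q + 284, we have 528917 = q(q + 284), so q² + 284q − 528917 = 0.
Discriminant: 284² + 4·528917 = 80656 + 2115668 = 2196324; √2196324 = 1482.
q = (−284 + 1482)/2 = 599, and p = q + 284 = 883.
Check: 599 · 883 = 528917.

883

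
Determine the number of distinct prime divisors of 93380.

93380 = 2^2 · 23345
23345 = 5 · 4669
4669 = 7 · 667
667 = 23 · 29
93380 = 2^2 · 5 · 7 · 23 · 29, which has 5 distinct prime factors.

5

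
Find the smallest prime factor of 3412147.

3412147 is odd.
Digit sum 22, not divisible by 3.
Ends in 7: not divisible by 5.
7: 3412147 = 7·487449 + 4
11: 3412147 = 11·310195 + 2
13: 3412147 = 13·262472 + 11
17: 3412147 = 17·200714 + 9
19: 3412147 = 19·179586 + 13
23: 3412147 = 23·148354 + 5
29: 3412147 = 29·117660 + 7
31: 3412147 = 31·110069 + 8
37: 3412147 = 37·92220 + 7
41: 3412147 = 41·83223 + 4
43: 3412147 = 43·79352 + 11
47: 3412147 = 47·72598 + 41
53: 3412147 = 53·64380 + 7
59: 3412147 = 59·57833

59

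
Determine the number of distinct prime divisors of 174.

174 = 2 · 87
87 = 3 · 29
174 = 2 · 3 · 29, which has 3 distinct prime factors.

3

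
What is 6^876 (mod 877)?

1

6^1 ≡ 6 (mod 877)
6^2 ≡ 6^2 = 36 ≡ 36 (mod 877)
6^4 ≡ 36^2 = 1296 ≡ 419 (mod 877)
6^8 ≡ 419^2 = 175561 ≡ 161 (mod 877)
6^16 ≡ 161^2 = 25921 ≡ 488 (mod 877)
6^32 ≡ 488^2 = 238144 ≡ 477 (mod 877)
6^64 ≡ 477^2 = 227529 ≡ 386 (mod 877)
6^128 ≡ 386^2 = 148996 ≡ 783 (mod 877)
6^256 ≡ 783^2 = 613089 ≡ 66 (mod 877)
6^512 ≡ 66^2 = 4356 ≡ 848 (mod 877)
876 = 512 + 256 + 64 + 32 + 8 + 4 in binary powers of 2.
So 6^876 ≡ 848 · 66 · 386 · 477 · 161 · 419 ≡ 1 (mod 877).
Since the result is 1, base 6 gives no evidence that 877 is composite.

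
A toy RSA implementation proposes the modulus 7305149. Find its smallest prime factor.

7305149 is odd.
Digit sum 29, not divisible by 3.
Ends in 9: not divisible by 5.
7: 7305149 = 7·1043592 + 5
11: 7305149 = 11·664104 + 5
13: 7305149 = 13·561934 + 7
17: 7305149 = 17·429714 + 11
19: 7305149 = 19·384481 + 10
23: 7305149 = 23·317615 + 4
29: 7305149 = 29·251901 + 20
31: 7305149 = 31·235649 + 30
37: 7305149 = 37·197436 + 17
41: 7305149 = 41·178174 + 15
43: 7305149 = 43·169887 + 8
47: 7305149 = 47·155428 + 33
53: 7305149 = 53·137833

53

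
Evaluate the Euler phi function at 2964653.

2900800

Factor: 2964653 = 101 · 149 · 197.
φ(2964653) = (101−1) · (149−1) · (197−1) = 100 · 148 · 196 = 2900800.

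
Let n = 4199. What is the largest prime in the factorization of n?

4199 = 13 · 323
323 = 17 · 19
19 is prime.
So 4199 = 13 · 17 · 19; the largest prime factor is 19.

19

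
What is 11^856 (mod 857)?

11^1 ≡ 11 (mod 857)
11^2 ≡ 11^2 = 121 ≡ 121 (mod 857)
11^4 ≡ 121^2 = 14641 ≡ 72 (mod 857)
11^8 ≡ 72^2 = 5184 ≡ 42 (mod 857)
11^16 ≡ 42^2 = 1764 ≡ 50 (mod 857)
11^32 ≡ 50^2 = 2500 ≡ 786 (mod 857)
11^64 ≡ 786^2 = 617796 ≡ 756 (mod 857)
11^128 ≡ 756^2 = 571536 ≡ 774 (mod 857)
11^256 ≡ 774^2 = 599076 ≡ 33 (mod 857)
11^512 ≡ 33^2 = 1089 ≡ 232 (mod 857)
856 = 512 + 256 + 64 + 16 + 8 in binary powers of 2.
So 11^856 ≡ 232 · 33 · 756 · 50 · 42 ≡ 1 (mod 857).
Since the result is 1, base 11 gives no evidence that 857 is composite.

1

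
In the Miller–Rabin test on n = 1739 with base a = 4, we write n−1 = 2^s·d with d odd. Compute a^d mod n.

1283

1739 − 1 = 1738 = 2^1 · 869, so d = 869.
4^1 ≡ 4 (mod 1739)
4^2 ≡ 4^2 = 16 ≡ 16 (mod 1739)
4^4 ≡ 16^2 = 256 ≡ 256 (mod 1739)
4^8 ≡ 256^2 = 65536 ≡ 1193 (mod 1739)
4^16 ≡ 1193^2 = 1423249 ≡ 747 (mod 1739)
4^32 ≡ 747^2 = 558009 ≡ 1529 (mod 1739)
4^64 ≡ 1529^2 = 2337841 ≡ 625 (mod 1739)
4^128 ≡ 625^2 = 390625 ≡ 1089 (mod 1739)
4^256 ≡ 1089^2 = 1185921 ≡ 1662 (mod 1739)
4^512 ≡ 1662^2 = 2762244 ≡ 712 (mod 1739)
869 = 512 + 256 + 64 + 32 + 4 + 1 in binary powers of 2.
So 4^869 ≡ 712 · 1662 · 625 · 1529 · 256 · 4 ≡ 1283 (mod 1739).
Squaring chain: 1283; never reaches −1, so base 4 is a Miller–Rabin witness that 1739 is composite.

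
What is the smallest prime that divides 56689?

83

56689 is odd.
Digit sum 34, not divisible by 3.
Ends in 9: not divisible by 5.
7: 56689 = 7·8098 + 3
11: 56689 = 11·5153 + 6
13: 56689 = 13·4360 + 9
17: 56689 = 17·3334 + 11
19: 56689 = 19·2983 + 12
23: 56689 = 23·2464 + 17
29: 56689 = 29·1954 + 23
31: 56689 = 31·1828 + 21
37: 56689 = 37·1532 + 5
41: 56689 = 41·1382 + 27
43: 56689 = 43·1318 + 15
47: 56689 = 47·1206 + 7
53: 56689 = 53·1069 + 32
59: 56689 = 59·960 + 49
61: 56689 = 61·929 + 20
67: 56689 = 67·846 + 7
71: 56689 = 71·798 + 31
73: 56689 = 73·776 + 41
79: 56689 = 79·717 + 46
83: 56689 = 83·683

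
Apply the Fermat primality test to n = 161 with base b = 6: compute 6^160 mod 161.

127

6^1 ≡ 6 (mod 161)
6^2 ≡ 6^2 = 36 ≡ 36 (mod 161)
6^4 ≡ 36^2 = 1296 ≡ 8 (mod 161)
6^8 ≡ 8^2 = 64 ≡ 64 (mod 161)
6^16 ≡ 64^2 = 4096 ≡ 71 (mod 161)
6^32 ≡ 71^2 = 5041 ≡ 50 (mod 161)
6^64 ≡ 50^2 = 2500 ≡ 85 (mod 161)
6^128 ≡ 85^2 = 7225 ≡ 141 (mod 161)
160 = 128 + 32 in binary powers of 2.
So 6^160 ≡ 141 · 50 ≡ 127 (mod 161).
Since 127 ≠ 1, base 6 is a Fermat witness: 161 is composite.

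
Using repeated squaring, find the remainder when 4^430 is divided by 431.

4^1 ≡ 4 (mod 431)
4^2 ≡ 4^2 = 16 ≡ 16 (mod 431)
4^4 ≡ 16^2 = 256 ≡ 256 (mod 431)
4^8 ≡ 256^2 = 65536 ≡ 24 (mod 431)
4^16 ≡ 24^2 = 576 ≡ 145 (mod 431)
4^32 ≡ 145^2 = 21025 ≡ 337 (mod 431)
4^64 ≡ 337^2 = 113569 ≡ 216 (mod 431)
4^128 ≡ 216^2 = 46656 ≡ 108 (mod 431)
4^256 ≡ 108^2 = 11664 ≡ 27 (mod 431)
430 = 256 + 128 + 32 + 8 + 4 + 2 in binary powers of 2.
So 4^430 ≡ 27 · 108 · 337 · 24 · 256 · 16 ≡ 1 (mod 431).
Since the result is 1, base 4 gives no evidence that 431 is composite.

1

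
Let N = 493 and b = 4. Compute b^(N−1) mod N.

4^1 ≡ 4 (mod 493)
4^2 ≡ 4^2 = 16 ≡ 16 (mod 493)
4^4 ≡ 16^2 = 256 ≡ 256 (mod 493)
4^8 ≡ 256^2 = 65536 ≡ 460 (mod 493)
4^16 ≡ 460^2 = 211600 ≡ 103 (mod 493)
4^32 ≡ 103^2 = 10609 ≡ 256 (mod 493)
4^64 ≡ 256^2 = 65536 ≡ 460 (mod 493)
4^128 ≡ 460^2 = 211600 ≡ 103 (mod 493)
4^256 ≡ 103^2 = 10609 ≡ 256 (mod 493)
492 = 256 + 128 + 64 + 32 + 8 + 4 in binary powers of 2.
So 4^492 ≡ 256 · 103 · 460 · 256 · 460 · 256 ≡ 103 (mod 493).
Since 103 ≠ 1, base 4 is a Fermat witness: 493 is composite.

103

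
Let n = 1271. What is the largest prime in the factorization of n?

1271 = 31 · 41
41 is prime.
So 1271 = 31 · 41; the largest prime factor is 41.

41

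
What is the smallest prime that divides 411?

411 is odd.
Digit sum 6, divisible by 3.

3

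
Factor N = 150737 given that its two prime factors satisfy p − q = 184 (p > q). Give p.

491

Since p = q + 184, we have 150737 = q(q + 184), so q² + 184q − 150737 = 0.
Discriminant: 184² + 4·150737 = 33856 + 602948 = 636804; √636804 = 798.
q = (−184 + 798)/2 = 307, and p = q + 184 = 491.
Check: 307 · 491 = 150737.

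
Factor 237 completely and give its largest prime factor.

237 = 3 · 79
79 is prime.
So 237 = 3 · 79; the largest prime factor is 79.

79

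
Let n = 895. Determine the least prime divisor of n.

895 is odd.
Digit sum 22, not divisible by 3.
Ends in 5: divisible by 5.

5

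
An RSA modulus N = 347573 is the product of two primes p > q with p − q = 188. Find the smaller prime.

503

Since p = q + 188, we have 347573 = q(q + 188), so q² + 188q − 347573 = 0.
Discriminant: 188² + 4·347573 = 35344 + 1390292 = 1425636; √1425636 = 1194.
q = (−188 + 1194)/2 = 503, and p = q + 188 = 691.
Check: 503 · 691 = 347573.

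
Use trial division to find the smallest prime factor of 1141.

1141 is odd.
Digit sum 7, not divisible by 3.
Ends in 1: not divisible by 5.
7: 1141 = 7·163

7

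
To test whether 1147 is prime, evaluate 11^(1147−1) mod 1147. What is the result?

11^1 ≡ 11 (mod 1147)
11^2 ≡ 11^2 = 121 ≡ 121 (mod 1147)
11^4 ≡ 121^2 = 14641 ≡ 877 (mod 1147)
11^8 ≡ 877^2 = 769129 ≡ 639 (mod 1147)
11^16 ≡ 639^2 = 408321 ≡ 1136 (mod 1147)
11^32 ≡ 1136^2 = 1290496 ≡ 121 (mod 1147)
11^64 ≡ 121^2 = 14641 ≡ 877 (mod 1147)
11^128 ≡ 877^2 = 769129 ≡ 639 (mod 1147)
11^256 ≡ 639^2 = 408321 ≡ 1136 (mod 1147)
11^512 ≡ 1136^2 = 1290496 ≡ 121 (mod 1147)
11^1024 ≡ 121^2 = 14641 ≡ 877 (mod 1147)
1146 = 1024 + 64 + 32 + 16 + 8 + 2 in binary powers of 2.
So 11^1146 ≡ 877 · 877 · 121 · 1136 · 639 · 121 ≡ 593 (mod 1147).
Since 593 ≠ 1, base 11 is a Fermat witness: 1147 is composite.

593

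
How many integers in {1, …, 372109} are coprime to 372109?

354816

Factor: 372109 = 37 · 89 · 113.
φ(372109) = (37−1) · (89−1) · (113−1) = 36 · 88 · 112 = 354816.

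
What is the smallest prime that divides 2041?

13

2041 is odd.
Digit sum 7, not divisible by 3.
Ends in 1: not divisible by 5.
7: 2041 = 7·291 + 4
11: 2041 = 11·185 + 6
13: 2041 = 13·157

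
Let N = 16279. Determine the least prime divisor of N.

16279 is odd.
Digit sum 25, not divisible by 3.
Ends in 9: not divisible by 5.
7: 16279 = 7·2325 + 4
11: 16279 = 11·1479 + 10
13: 16279 = 13·1252 + 3
17: 16279 = 17·957 + 10
19: 16279 = 19·856 + 15
23: 16279 = 23·707 + 18
29: 16279 = 29·561 + 10
31: 16279 = 31·525 + 4
37: 16279 = 37·439 + 36
41: 16279 = 41·397 + 2
43: 16279 = 43·378 + 25
47: 16279 = 47·346 + 17
53: 16279 = 53·307 + 8
59: 16279 = 59·275 + 54
61: 16279 = 61·266 + 53
67: 16279 = 67·242 + 65
71: 16279 = 71·229 + 20
73: 16279 = 73·223

73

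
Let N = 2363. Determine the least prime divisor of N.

2363 is odd.
Digit sum 14, not divisible by 3.
Ends in 3: not divisible by 5.
7: 2363 = 7·337 + 4
11: 2363 = 11·214 + 9
13: 2363 = 13·181 + 10
17: 2363 = 17·139

17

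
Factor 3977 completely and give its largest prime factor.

3977 = 41 · 97
97 is prime.
So 3977 = 41 · 97; the largest prime factor is 97.

97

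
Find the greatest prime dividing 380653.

380653 = 7 · 54379
54379 = 13 · 4183
4183 = 47 · 89
89 is prime.
So 380653 = 7 · 13 · 47 · 89; the largest prime factor is 89.

89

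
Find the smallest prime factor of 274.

274 is even: 2 divides it.

2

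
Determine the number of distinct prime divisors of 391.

2

391 = 17 · 23
391 = 17 · 23, which has 2 distinct prime factors.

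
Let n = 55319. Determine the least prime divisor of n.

55319 is odd.
Digit sum 23, not divisible by 3.
Ends in 9: not divisible by 5.
7: 55319 = 7·7902 + 5
11: 55319 = 11·5029

11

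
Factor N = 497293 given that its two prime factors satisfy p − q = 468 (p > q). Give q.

509

Since p = q + 468, we have 497293 = q(q + 468), so q² + 468q − 497293 = 0.
Discriminant: 468² + 4·497293 = 219024 + 1989172 = 2208196; √2208196 = 1486.
q = (−468 + 1486)/2 = 509, and p = q + 468 = 977.
Check: 509 · 977 = 497293.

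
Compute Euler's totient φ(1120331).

1086912

Factor: 1120331 = 73 · 103 · 149.
φ(1120331) = (73−1) · (103−1) · (149−1) = 72 · 102 · 148 = 1086912.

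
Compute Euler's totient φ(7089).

4416

Factor: 7089 = 3 · 17 · 139.
φ(7089) = (3−1) · (17−1) · (139−1) = 2 · 16 · 138 = 4416.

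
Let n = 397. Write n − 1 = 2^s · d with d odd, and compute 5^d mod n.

334

397 − 1 = 396 = 2^2 · 99, so d = 99.
5^1 ≡ 5 (mod 397)
5^2 ≡ 5^2 = 25 ≡ 25 (mod 397)
5^4 ≡ 25^2 = 625 ≡ 228 (mod 397)
5^8 ≡ 228^2 = 51984 ≡ 374 (mod 397)
5^16 ≡ 374^2 = 139876 ≡ 132 (mod 397)
5^32 ≡ 132^2 = 17424 ≡ 353 (mod 397)
5^64 ≡ 353^2 = 124609 ≡ 348 (mod 397)
99 = 64 + 32 + 2 + 1 in binary powers of 2.
So 5^99 ≡ 348 · 353 · 25 · 5 ≡ 334 (mod 397).
Squaring chain: 334 → 396; reaches −1, so base 5 does not prove 397 composite.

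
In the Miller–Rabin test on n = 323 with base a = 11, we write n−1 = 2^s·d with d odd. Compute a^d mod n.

45

323 − 1 = 322 = 2^1 · 161, so d = 161.
11^1 ≡ 11 (mod 323)
11^2 ≡ 11^2 = 121 ≡ 121 (mod 323)
11^4 ≡ 121^2 = 14641 ≡ 106 (mod 323)
11^8 ≡ 106^2 = 11236 ≡ 254 (mod 323)
11^16 ≡ 254^2 = 64516 ≡ 239 (mod 323)
11^32 ≡ 239^2 = 57121 ≡ 273 (mod 323)
11^64 ≡ 273^2 = 74529 ≡ 239 (mod 323)
11^128 ≡ 239^2 = 57121 ≡ 273 (mod 323)
161 = 128 + 32 + 1 in binary powers of 2.
So 11^161 ≡ 273 · 273 · 11 ≡ 45 (mod 323).
Squaring chain: 45; never reaches −1, so base 11 is a Miller–Rabin witness that 323 is composite.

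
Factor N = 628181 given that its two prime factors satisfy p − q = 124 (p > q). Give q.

Since p = q + 124, we have 628181 = q(q + 124), so q² + 124q − 628181 = 0.
Discriminant: 124² + 4·628181 = 15376 + 2512724 = 2528100; √2528100 = 1590.
q = (−124 + 1590)/2 = 733, and p = q + 124 = 857.
Check: 733 · 857 = 628181.

733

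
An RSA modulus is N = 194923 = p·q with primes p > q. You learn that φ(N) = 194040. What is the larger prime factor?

463

φ(n) = (p−1)(q−1) = n − (p+q) + 1, so p + q = 194923 − 194040 + 1 = 884.
p and q are the roots of t² − 884t + 194923 = 0.
Discriminant: 884² − 4·194923 = 781456 − 779692 = 1764; √1764 = 42.
q = (884 − 42)/2 = 421, p = (884 + 42)/2 = 463.
Check: 421 · 463 = 194923.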